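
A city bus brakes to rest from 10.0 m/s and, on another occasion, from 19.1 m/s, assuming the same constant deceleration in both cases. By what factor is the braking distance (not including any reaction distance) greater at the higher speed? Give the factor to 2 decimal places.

Braking distance d = v²/(2a), so with a fixed, d ∝ v².
Factor = (19.1/10.0)² = 1.9100² = 3.6481.

Factor ≈ 3.65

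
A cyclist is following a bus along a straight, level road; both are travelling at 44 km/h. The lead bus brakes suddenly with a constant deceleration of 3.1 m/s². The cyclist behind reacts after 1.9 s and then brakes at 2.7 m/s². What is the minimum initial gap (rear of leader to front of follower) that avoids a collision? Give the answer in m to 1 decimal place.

Minimum gap ≈ 26.8 m

44 km/h ÷ 3.6 = 12.2222 m/s.
Leader travels v²/(2a_L) = 149.382 / 6.200 = 24.094 m before stopping.
Follower covers v·t_r = 12.2222 × 1.9 = 23.222 m while reacting, then v²/(2a_F) = 149.382 / 5.400 = 27.663 m while braking, for a total of 23.222 + 27.663 = 50.885 m.
Since a_F ≤ a_L and the follower starts braking later, the follower is never slower than the leader, so the closest approach is when both have stopped.
Minimum gap = 50.885 − 24.094 = 26.791 m.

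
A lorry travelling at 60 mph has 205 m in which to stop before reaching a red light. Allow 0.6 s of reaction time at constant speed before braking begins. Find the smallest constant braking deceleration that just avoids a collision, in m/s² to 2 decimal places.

Required deceleration ≈ 1.90 m/s²

60 mph × 0.44704 = 26.8224 m/s.
Distance covered during reaction = 26.8224 × 0.6 = 16.093 m.
Distance available for braking: 205 − 16.093 = 188.907 m.
v² = 2a·d ⇒ a = v²/(2d) = 26.8224² / (2 × 188.907) = 719.441 / 377.814 = 1.9042 m/s².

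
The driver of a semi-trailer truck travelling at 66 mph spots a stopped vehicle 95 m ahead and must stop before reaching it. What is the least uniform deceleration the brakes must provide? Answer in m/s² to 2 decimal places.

66 mph × 0.44704 = 29.5046 m/s.
v² = 2a·d ⇒ a = v²/(2d) = 29.5046² / (2 × 95.000) = 870.521 / 190.000 = 4.5817 m/s².

Required deceleration ≈ 4.58 m/s²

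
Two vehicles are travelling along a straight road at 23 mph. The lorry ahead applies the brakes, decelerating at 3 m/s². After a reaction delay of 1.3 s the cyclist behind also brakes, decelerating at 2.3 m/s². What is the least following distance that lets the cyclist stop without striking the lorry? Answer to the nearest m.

23 mph × 0.44704 = 10.2819 m/s.
Leader travels v²/(2a_L) = 105.717 / 6.000 = 17.619 m before stopping.
Follower covers v·t_r = 10.2819 × 1.3 = 13.366 m while reacting, then v²/(2a_F) = 105.717 / 4.600 = 22.982 m while braking, for a total of 13.366 + 22.982 = 36.348 m.
Since a_F ≤ a_L and the follower starts braking later, the follower is never slower than the leader, so the closest approach is when both have stopped.
Minimum gap = 36.348 − 17.619 = 18.729 m.

Minimum gap ≈ 19 m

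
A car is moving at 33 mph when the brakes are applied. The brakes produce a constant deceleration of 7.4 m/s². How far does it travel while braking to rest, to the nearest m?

33 mph × 0.44704 = 14.7523 m/s.
Braking distance = v²/(2a) = 14.7523² / (2 × 7.400) = 217.630 / 14.800 = 14.705 m.

Braking distance ≈ 15 m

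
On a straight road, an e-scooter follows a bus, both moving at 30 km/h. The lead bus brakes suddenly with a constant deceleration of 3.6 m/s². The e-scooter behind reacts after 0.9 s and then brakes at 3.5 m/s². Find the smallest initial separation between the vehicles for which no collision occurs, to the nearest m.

Minimum gap ≈ 8 m

30 km/h ÷ 3.6 = 8.3333 m/s.
Leader travels v²/(2a_L) = 69.444 / 7.200 = 9.645 m before stopping.
Follower covers v·t_r = 8.3333 × 0.9 = 7.500 m while reacting, then v²/(2a_F) = 69.444 / 7.000 = 9.921 m while braking, for a total of 7.500 + 9.921 = 17.421 m.
Since a_F ≤ a_L and the follower starts braking later, the follower is never slower than the leader, so the closest approach is when both have stopped.
Minimum gap = 17.421 − 9.645 = 7.776 m.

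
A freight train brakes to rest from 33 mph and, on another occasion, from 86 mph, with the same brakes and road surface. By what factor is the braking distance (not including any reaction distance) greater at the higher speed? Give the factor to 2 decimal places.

Factor ≈ 6.79

Braking distance d = v²/(2a), so with a fixed, d ∝ v².
Factor = (86/33)² = 2.6061² = 6.7918.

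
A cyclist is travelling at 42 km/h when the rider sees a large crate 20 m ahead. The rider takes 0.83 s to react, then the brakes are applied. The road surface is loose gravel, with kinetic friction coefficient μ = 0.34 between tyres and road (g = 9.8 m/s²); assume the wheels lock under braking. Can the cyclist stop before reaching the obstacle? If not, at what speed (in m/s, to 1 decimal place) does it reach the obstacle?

42 km/h ÷ 3.6 = 11.6667 m/s.
a = μg = 0.34 × 9.8 = 3.332 m/s².
Reaction distance = 11.6667 × 0.83 = 9.683 m.
Braking distance needed to stop: v²/(2a) = 136.112 / 6.664 = 20.425 m, so total needed = 9.683 + 20.425 = 30.108 m > 20 m — it cannot stop.
Distance remaining when braking begins: 20 − 9.683 = 10.317 m.
v² = v₀² − 2a·d = 136.112 − 2 × 3.332 × 10.317 = 67.360 m²/s².
v = √67.360 = 8.207 m/s.

No — it strikes the obstacle at 8.2 m/s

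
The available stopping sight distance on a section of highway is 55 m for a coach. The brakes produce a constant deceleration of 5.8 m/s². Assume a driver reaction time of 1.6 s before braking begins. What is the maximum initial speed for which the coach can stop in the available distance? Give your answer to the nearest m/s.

Maximum speed ≈ 18 m/s

Stopping distance: v·t_r + v²/(2a) = 55 with t_r = 1.6 s and a = 5.800 m/s².
So v² + 18.560 v − 638.00 = 0.
Positive root: v = −a·t_r + √((a·t_r)² + 2a·d) = −9.280 + √(86.118 + 638.00) = 17.6294 m/s.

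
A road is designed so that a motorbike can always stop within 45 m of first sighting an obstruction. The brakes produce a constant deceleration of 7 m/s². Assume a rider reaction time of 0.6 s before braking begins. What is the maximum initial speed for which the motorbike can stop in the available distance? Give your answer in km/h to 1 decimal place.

Stopping distance: v·t_r + v²/(2a) = 45 with t_r = 0.6 s and a = 7.000 m/s².
So v² + 8.400 v − 630.00 = 0.
Positive root: v = −a·t_r + √((a·t_r)² + 2a·d) = −4.200 + √(17.640 + 630.00) = 21.2488 m/s.
21.2488 m/s × 3.6 = 76.496 km/h.

Maximum speed ≈ 76.5 km/h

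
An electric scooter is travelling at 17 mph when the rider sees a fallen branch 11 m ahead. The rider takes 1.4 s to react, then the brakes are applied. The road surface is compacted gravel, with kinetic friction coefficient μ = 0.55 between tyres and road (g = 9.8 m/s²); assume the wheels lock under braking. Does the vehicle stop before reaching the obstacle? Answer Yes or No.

17 mph × 0.44704 = 7.5997 m/s.
a = μg = 0.55 × 9.8 = 5.390 m/s².
Reaction distance = 7.5997 × 1.4 = 10.640 m.
Braking distance = v²/(2a) = 57.755 / 10.780 = 5.358 m.
Total stopping distance = 10.640 + 5.358 = 15.998 m, vs 11 m available — it cannot stop in time and overshoots by 15.998 − 11 = 4.998 m.

No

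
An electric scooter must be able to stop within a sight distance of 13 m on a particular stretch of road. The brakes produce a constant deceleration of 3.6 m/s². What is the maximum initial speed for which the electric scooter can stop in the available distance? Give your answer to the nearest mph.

v²/(2a) = d ⇒ v = √(2 × 3.600 × 13) = √93.60 = 9.6747 m/s.
9.6747 m/s ÷ 0.44704 = 21.642 mph.

Maximum speed ≈ 22 mph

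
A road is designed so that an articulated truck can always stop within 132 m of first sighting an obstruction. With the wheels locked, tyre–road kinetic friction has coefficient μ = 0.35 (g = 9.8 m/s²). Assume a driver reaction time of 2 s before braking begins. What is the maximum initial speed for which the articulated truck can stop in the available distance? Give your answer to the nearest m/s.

Maximum speed ≈ 24 m/s

a = μg = 0.35 × 9.8 = 3.430 m/s².
Stopping distance: v·t_r + v²/(2a) = 132 with t_r = 2 s and a = 3.430 m/s².
So v² + 13.720 v − 905.52 = 0.
Positive root: v = −a·t_r + √((a·t_r)² + 2a·d) = −6.860 + √(47.060 + 905.52) = 24.0039 m/s.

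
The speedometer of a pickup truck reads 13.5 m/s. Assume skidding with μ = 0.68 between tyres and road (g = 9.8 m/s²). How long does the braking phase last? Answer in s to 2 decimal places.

Braking time ≈ 2.03 s

a = μg = 0.68 × 9.8 = 6.664 m/s².
Braking time = v/a = 13.5000 / 6.664 = 2.026 s.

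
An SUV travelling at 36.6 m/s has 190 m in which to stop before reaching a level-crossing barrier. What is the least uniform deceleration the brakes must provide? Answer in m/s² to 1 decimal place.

v² = 2a·d ⇒ a = v²/(2d) = 36.6000² / (2 × 190.000) = 1339.560 / 380.000 = 3.5252 m/s².

Required deceleration ≈ 3.5 m/s²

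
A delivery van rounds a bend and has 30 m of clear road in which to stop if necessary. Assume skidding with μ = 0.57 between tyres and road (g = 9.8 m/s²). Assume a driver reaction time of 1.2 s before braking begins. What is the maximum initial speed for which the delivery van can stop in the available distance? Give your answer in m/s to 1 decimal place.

Maximum speed ≈ 12.8 m/s

a = μg = 0.57 × 9.8 = 5.586 m/s².
Stopping distance: v·t_r + v²/(2a) = 30 with t_r = 1.2 s and a = 5.586 m/s².
So v² + 13.406 v − 335.16 = 0.
Positive root: v = −a·t_r + √((a·t_r)² + 2a·d) = −6.703 + √(44.930 + 335.16) = 12.7929 m/s.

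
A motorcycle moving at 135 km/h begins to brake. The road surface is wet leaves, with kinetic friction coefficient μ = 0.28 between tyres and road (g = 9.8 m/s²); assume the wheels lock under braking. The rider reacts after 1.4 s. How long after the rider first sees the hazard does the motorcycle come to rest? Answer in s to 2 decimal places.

135 km/h ÷ 3.6 = 37.5000 m/s.
a = μg = 0.28 × 9.8 = 2.744 m/s².
Braking time = v/a = 37.5000 / 2.744 = 13.666 s.
Total = 1.4 + 13.666 = 15.066 s.

Total time ≈ 15.07 s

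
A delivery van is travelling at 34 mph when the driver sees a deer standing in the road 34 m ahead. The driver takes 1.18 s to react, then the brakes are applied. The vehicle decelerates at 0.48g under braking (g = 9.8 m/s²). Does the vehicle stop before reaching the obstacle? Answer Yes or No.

No

34 mph × 0.44704 = 15.1994 m/s.
a = 0.48 × 9.8 = 4.704 m/s².
Reaction distance = 15.1994 × 1.18 = 17.935 m.
Braking distance = v²/(2a) = 231.022 / 9.408 = 24.556 m.
Total stopping distance = 17.935 + 24.556 = 42.491 m, vs 34 m available — it cannot stop in time and overshoots by 42.491 − 34 = 8.491 m.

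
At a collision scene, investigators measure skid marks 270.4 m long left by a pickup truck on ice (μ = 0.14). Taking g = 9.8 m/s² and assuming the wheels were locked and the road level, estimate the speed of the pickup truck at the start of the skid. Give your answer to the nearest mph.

Initial speed ≈ 61 mph

Deceleration a = μg = 0.14 × 9.8 = 1.372 m/s².
v = √(2a·d) = √(2 × 1.372 × 270.4) = √741.978 = 27.2393 m/s.
= 27.2393 ÷ 0.44704 = 60.933 mph.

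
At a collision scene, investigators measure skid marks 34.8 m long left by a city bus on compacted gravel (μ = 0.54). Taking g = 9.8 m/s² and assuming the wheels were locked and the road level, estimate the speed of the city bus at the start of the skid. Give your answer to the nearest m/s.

Initial speed ≈ 19 m/s

Deceleration a = μg = 0.54 × 9.8 = 5.292 m/s².
v = √(2a·d) = √(2 × 5.292 × 34.8) = √368.323 = 19.1917 m/s.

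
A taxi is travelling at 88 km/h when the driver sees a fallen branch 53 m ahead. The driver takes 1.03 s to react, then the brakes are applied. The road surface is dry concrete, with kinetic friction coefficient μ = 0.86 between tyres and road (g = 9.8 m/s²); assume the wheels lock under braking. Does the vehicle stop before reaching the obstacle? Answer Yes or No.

88 km/h ÷ 3.6 = 24.4444 m/s.
a = μg = 0.86 × 9.8 = 8.428 m/s².
Reaction distance = 24.4444 × 1.03 = 25.178 m.
Braking distance = v²/(2a) = 597.529 / 16.856 = 35.449 m.
Total stopping distance = 25.178 + 35.449 = 60.627 m, vs 53 m available — it cannot stop in time and overshoots by 60.627 − 53 = 7.627 m.

No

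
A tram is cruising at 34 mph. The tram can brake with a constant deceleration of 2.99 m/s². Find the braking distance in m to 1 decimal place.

34 mph × 0.44704 = 15.1994 m/s.
Braking distance = v²/(2a) = 15.1994² / (2 × 2.990) = 231.022 / 5.980 = 38.632 m.

Braking distance ≈ 38.6 m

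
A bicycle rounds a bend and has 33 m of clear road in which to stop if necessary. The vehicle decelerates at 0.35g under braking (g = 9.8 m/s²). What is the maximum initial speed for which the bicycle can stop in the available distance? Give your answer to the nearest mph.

Maximum speed ≈ 34 mph

a = 0.35 × 9.8 = 3.430 m/s².
v²/(2a) = d ⇒ v = √(2 × 3.430 × 33) = √226.38 = 15.0459 m/s.
15.0459 m/s ÷ 0.44704 = 33.657 mph.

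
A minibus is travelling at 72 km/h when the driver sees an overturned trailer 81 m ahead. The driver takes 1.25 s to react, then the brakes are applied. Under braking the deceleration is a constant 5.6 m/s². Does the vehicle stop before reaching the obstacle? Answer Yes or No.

72 km/h ÷ 3.6 = 20.0000 m/s.
Reaction distance = 20.0000 × 1.25 = 25.000 m.
Braking distance = v²/(2a) = 400.000 / 11.200 = 35.714 m.
Total stopping distance = 25.000 + 35.714 = 60.714 m, vs 81 m available — it stops with 81 − 60.714 = 20.286 m to spare.

Yes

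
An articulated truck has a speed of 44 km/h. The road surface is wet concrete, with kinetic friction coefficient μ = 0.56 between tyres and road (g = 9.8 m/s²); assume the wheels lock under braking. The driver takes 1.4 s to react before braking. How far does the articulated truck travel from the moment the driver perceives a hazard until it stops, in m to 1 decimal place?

44 km/h ÷ 3.6 = 12.2222 m/s.
a = μg = 0.56 × 9.8 = 5.488 m/s².
Reaction distance = v·t_r = 12.2222 × 1.4 = 17.111 m.
Braking distance = v²/(2a) = 12.2222² / (2 × 5.488) = 149.382 / 10.976 = 13.610 m.
Total = 17.111 + 13.610 = 30.721 m.

Total stopping distance ≈ 30.7 m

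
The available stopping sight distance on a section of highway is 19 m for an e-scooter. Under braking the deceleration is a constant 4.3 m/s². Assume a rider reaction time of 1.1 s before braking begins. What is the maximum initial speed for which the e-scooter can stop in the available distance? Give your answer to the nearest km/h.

Stopping distance: v·t_r + v²/(2a) = 19 with t_r = 1.1 s and a = 4.300 m/s².
So v² + 9.460 v − 163.40 = 0.
Positive root: v = −a·t_r + √((a·t_r)² + 2a·d) = −4.730 + √(22.373 + 163.40) = 8.8999 m/s.
8.8999 m/s × 3.6 = 32.040 km/h.

Maximum speed ≈ 32 km/h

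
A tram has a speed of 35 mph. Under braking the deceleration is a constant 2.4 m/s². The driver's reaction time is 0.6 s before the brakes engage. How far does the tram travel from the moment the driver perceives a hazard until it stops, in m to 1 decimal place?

35 mph × 0.44704 = 15.6464 m/s.
Reaction distance = v·t_r = 15.6464 × 0.6 = 9.388 m.
Braking distance = v²/(2a) = 15.6464² / (2 × 2.400) = 244.810 / 4.800 = 51.002 m.
Total = 9.388 + 51.002 = 60.390 m.

Total stopping distance ≈ 60.4 m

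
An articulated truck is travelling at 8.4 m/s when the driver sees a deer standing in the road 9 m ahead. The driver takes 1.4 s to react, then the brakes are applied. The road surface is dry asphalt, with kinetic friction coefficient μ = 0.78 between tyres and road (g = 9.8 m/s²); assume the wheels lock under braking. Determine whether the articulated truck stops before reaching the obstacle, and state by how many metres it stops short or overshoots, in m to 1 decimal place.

No — it overshoots by 7.4 m

a = μg = 0.78 × 9.8 = 7.644 m/s².
Reaction distance = 8.4000 × 1.4 = 11.760 m.
Braking distance = v²/(2a) = 70.560 / 15.288 = 4.615 m.
Total stopping distance = 11.760 + 4.615 = 16.375 m, vs 9 m available — it cannot stop in time and overshoots by 16.375 − 9 = 7.375 m.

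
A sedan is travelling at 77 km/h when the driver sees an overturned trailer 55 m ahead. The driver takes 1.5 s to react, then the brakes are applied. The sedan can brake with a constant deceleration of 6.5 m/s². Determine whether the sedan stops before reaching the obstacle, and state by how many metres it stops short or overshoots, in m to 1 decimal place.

No — it overshoots by 12.3 m

77 km/h ÷ 3.6 = 21.3889 m/s.
Reaction distance = 21.3889 × 1.5 = 32.083 m.
Braking distance = v²/(2a) = 457.485 / 13.000 = 35.191 m.
Total stopping distance = 32.083 + 35.191 = 67.274 m, vs 55 m available — it cannot stop in time and overshoots by 67.274 − 55 = 12.274 m.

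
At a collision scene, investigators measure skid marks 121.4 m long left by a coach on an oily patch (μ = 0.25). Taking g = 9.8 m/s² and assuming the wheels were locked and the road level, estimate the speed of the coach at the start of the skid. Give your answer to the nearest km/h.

Deceleration a = μg = 0.25 × 9.8 = 2.450 m/s².
v = √(2a·d) = √(2 × 2.450 × 121.4) = √594.860 = 24.3898 m/s.
= 24.3898 × 3.6 = 87.803 km/h.

Initial speed ≈ 88 km/h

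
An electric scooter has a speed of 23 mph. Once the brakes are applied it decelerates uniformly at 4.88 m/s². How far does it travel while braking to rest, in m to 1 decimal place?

Braking distance ≈ 10.8 m

23 mph × 0.44704 = 10.2819 m/s.
Braking distance = v²/(2a) = 10.2819² / (2 × 4.880) = 105.717 / 9.760 = 10.832 m.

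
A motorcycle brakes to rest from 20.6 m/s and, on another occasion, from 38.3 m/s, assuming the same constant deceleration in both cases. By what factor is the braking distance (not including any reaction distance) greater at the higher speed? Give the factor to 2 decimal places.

Factor ≈ 3.46

Braking distance d = v²/(2a), so with a fixed, d ∝ v².
Factor = (38.3/20.6)² = 1.8592² = 3.4566.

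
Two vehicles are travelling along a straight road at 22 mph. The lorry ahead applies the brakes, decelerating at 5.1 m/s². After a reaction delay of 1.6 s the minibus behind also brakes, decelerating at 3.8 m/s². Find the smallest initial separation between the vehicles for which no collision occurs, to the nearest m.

22 mph × 0.44704 = 9.8349 m/s.
Leader travels v²/(2a_L) = 96.725 / 10.200 = 9.483 m before stopping.
Follower covers v·t_r = 9.8349 × 1.6 = 15.736 m while reacting, then v²/(2a_F) = 96.725 / 7.600 = 12.727 m while braking, for a total of 15.736 + 12.727 = 28.463 m.
Since a_F ≤ a_L and the follower starts braking later, the follower is never slower than the leader, so the closest approach is when both have stopped.
Minimum gap = 28.463 − 9.483 = 18.980 m.

Minimum gap ≈ 19 m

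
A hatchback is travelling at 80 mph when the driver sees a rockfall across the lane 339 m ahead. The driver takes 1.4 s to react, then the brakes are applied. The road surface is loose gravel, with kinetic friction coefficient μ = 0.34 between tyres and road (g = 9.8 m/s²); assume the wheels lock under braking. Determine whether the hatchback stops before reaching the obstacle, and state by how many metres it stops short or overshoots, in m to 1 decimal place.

80 mph × 0.44704 = 35.7632 m/s.
a = μg = 0.34 × 9.8 = 3.332 m/s².
Reaction distance = 35.7632 × 1.4 = 50.068 m.
Braking distance = v²/(2a) = 1279.006 / 6.664 = 191.928 m.
Total stopping distance = 50.068 + 191.928 = 241.996 m, vs 339 m available — it stops with 339 − 241.996 = 97.004 m to spare.

Yes — it stops 97.0 m short of the obstacle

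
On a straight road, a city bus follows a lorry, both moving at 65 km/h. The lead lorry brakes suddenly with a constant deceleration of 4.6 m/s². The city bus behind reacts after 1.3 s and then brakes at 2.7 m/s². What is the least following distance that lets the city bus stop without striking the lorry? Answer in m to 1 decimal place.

Minimum gap ≈ 48.4 m

65 km/h ÷ 3.6 = 18.0556 m/s.
Leader travels v²/(2a_L) = 326.005 / 9.200 = 35.435 m before stopping.
Follower covers v·t_r = 18.0556 × 1.3 = 23.472 m while reacting, then v²/(2a_F) = 326.005 / 5.400 = 60.371 m while braking, for a total of 23.472 + 60.371 = 83.843 m.
Since a_F ≤ a_L and the follower starts braking later, the follower is never slower than the leader, so the closest approach is when both have stopped.
Minimum gap = 83.843 − 35.435 = 48.408 m.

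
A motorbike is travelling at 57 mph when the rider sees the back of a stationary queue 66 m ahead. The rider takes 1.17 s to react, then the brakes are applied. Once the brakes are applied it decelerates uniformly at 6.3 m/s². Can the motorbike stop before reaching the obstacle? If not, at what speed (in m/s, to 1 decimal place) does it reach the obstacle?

No — it strikes the obstacle at 13.9 m/s

57 mph × 0.44704 = 25.4813 m/s.
Reaction distance = 25.4813 × 1.17 = 29.813 m.
Braking distance needed to stop: v²/(2a) = 649.297 / 12.600 = 51.532 m, so total needed = 29.813 + 51.532 = 81.345 m > 66 m — it cannot stop.
Distance remaining when braking begins: 66 − 29.813 = 36.187 m.
v² = v₀² − 2a·d = 649.297 − 2 × 6.300 × 36.187 = 193.341 m²/s².
v = √193.341 = 13.905 m/s.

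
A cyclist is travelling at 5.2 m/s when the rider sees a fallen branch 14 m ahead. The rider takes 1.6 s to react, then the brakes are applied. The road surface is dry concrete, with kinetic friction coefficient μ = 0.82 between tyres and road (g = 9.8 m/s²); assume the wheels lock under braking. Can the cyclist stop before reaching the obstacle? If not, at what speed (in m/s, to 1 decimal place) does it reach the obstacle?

a = μg = 0.82 × 9.8 = 8.036 m/s².
Reaction distance = 5.2000 × 1.6 = 8.320 m.
Braking distance = v²/(2a) = 27.040 / 16.072 = 1.682 m.
Total stopping distance = 8.320 + 1.682 = 10.002 m, vs 14 m available — it stops with 14 − 10.002 = 3.998 m to spare.

Yes — it stops about 4.0 m short of the obstacle, so it never reaches it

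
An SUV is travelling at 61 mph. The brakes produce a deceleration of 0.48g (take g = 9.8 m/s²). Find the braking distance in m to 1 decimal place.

Braking distance ≈ 79.0 m

61 mph × 0.44704 = 27.2694 m/s.
a = 0.48 × 9.8 = 4.704 m/s².
Braking distance = v²/(2a) = 27.2694² / (2 × 4.704) = 743.620 / 9.408 = 79.041 m.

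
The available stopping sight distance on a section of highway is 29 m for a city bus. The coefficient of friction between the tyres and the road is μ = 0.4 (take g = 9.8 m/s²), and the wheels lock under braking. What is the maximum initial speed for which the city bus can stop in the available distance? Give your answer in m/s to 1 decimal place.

a = μg = 0.4 × 9.8 = 3.920 m/s².
v²/(2a) = d ⇒ v = √(2 × 3.920 × 29) = √227.36 = 15.0785 m/s.

Maximum speed ≈ 15.1 m/s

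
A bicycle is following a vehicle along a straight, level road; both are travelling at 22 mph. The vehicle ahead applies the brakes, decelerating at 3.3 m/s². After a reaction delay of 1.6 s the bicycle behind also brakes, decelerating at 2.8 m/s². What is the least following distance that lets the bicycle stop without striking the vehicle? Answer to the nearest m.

22 mph × 0.44704 = 9.8349 m/s.
Leader travels v²/(2a_L) = 96.725 / 6.600 = 14.655 m before stopping.
Follower covers v·t_r = 9.8349 × 1.6 = 15.736 m while reacting, then v²/(2a_F) = 96.725 / 5.600 = 17.272 m while braking, for a total of 15.736 + 17.272 = 33.008 m.
Since a_F ≤ a_L and the follower starts braking later, the follower is never slower than the leader, so the closest approach is when both have stopped.
Minimum gap = 33.008 − 14.655 = 18.353 m.

Minimum gap ≈ 18 m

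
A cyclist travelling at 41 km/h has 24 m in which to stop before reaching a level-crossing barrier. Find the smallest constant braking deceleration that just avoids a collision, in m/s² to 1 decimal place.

Required deceleration ≈ 2.7 m/s²

41 km/h ÷ 3.6 = 11.3889 m/s.
v² = 2a·d ⇒ a = v²/(2d) = 11.3889² / (2 × 24.000) = 129.707 / 48.000 = 2.7022 m/s².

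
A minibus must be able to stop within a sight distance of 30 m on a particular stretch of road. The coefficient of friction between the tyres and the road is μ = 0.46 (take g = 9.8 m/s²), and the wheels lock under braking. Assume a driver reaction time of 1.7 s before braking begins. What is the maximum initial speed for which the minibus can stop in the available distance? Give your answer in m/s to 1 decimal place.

a = μg = 0.46 × 9.8 = 4.508 m/s².
Stopping distance: v·t_r + v²/(2a) = 30 with t_r = 1.7 s and a = 4.508 m/s².
So v² + 15.327 v − 270.48 = 0.
Positive root: v = −a·t_r + √((a·t_r)² + 2a·d) = −7.664 + √(58.737 + 270.48) = 10.4803 m/s.

Maximum speed ≈ 10.5 m/s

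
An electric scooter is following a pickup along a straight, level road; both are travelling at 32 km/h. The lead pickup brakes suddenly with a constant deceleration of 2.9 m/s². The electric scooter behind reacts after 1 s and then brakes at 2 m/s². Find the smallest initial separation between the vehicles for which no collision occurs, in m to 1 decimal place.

Minimum gap ≈ 15.0 m

32 km/h ÷ 3.6 = 8.8889 m/s.
Leader travels v²/(2a_L) = 79.013 / 5.800 = 13.623 m before stopping.
Follower covers v·t_r = 8.8889 × 1 = 8.889 m while reacting, then v²/(2a_F) = 79.013 / 4.000 = 19.753 m while braking, for a total of 8.889 + 19.753 = 28.642 m.
Since a_F ≤ a_L and the follower starts braking later, the follower is never slower than the leader, so the closest approach is when both have stopped.
Minimum gap = 28.642 − 13.623 = 15.019 m.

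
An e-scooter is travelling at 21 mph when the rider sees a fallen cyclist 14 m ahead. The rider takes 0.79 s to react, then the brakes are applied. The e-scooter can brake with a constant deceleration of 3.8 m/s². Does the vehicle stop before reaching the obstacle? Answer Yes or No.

21 mph × 0.44704 = 9.3878 m/s.
Reaction distance = 9.3878 × 0.79 = 7.416 m.
Braking distance = v²/(2a) = 88.131 / 7.600 = 11.596 m.
Total stopping distance = 7.416 + 11.596 = 19.012 m, vs 14 m available — it cannot stop in time and overshoots by 19.012 − 14 = 5.012 m.

No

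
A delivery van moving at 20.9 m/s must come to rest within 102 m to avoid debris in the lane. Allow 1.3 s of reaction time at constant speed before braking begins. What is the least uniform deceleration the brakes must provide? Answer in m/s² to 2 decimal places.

Distance covered during reaction = 20.9000 × 1.3 = 27.170 m.
Distance available for braking: 102 − 27.170 = 74.830 m.
v² = 2a·d ⇒ a = v²/(2d) = 20.9000² / (2 × 74.830) = 436.810 / 149.660 = 2.9187 m/s².

Required deceleration ≈ 2.92 m/s²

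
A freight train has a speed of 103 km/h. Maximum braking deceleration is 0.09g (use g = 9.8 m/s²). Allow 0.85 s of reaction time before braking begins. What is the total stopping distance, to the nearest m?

103 km/h ÷ 3.6 = 28.6111 m/s.
a = 0.09 × 9.8 = 0.882 m/s².
Reaction distance = v·t_r = 28.6111 × 0.85 = 24.319 m.
Braking distance = v²/(2a) = 28.6111² / (2 × 0.882) = 818.595 / 1.764 = 464.056 m.
Total = 24.319 + 464.056 = 488.375 m.

Total stopping distance ≈ 488 m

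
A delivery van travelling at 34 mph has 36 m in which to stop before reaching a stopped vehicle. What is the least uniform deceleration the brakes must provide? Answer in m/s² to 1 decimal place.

34 mph × 0.44704 = 15.1994 m/s.
v² = 2a·d ⇒ a = v²/(2d) = 15.1994² / (2 × 36.000) = 231.022 / 72.000 = 3.2086 m/s².

Required deceleration ≈ 3.2 m/s²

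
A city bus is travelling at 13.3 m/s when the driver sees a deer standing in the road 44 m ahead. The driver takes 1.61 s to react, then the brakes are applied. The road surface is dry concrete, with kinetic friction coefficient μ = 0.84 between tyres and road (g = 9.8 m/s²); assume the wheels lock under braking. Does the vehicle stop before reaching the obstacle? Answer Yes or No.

Yes

a = μg = 0.84 × 9.8 = 8.232 m/s².
Reaction distance = 13.3000 × 1.61 = 21.413 m.
Braking distance = v²/(2a) = 176.890 / 16.464 = 10.744 m.
Total stopping distance = 21.413 + 10.744 = 32.157 m, vs 44 m available — it stops with 44 − 32.157 = 11.843 m to spare.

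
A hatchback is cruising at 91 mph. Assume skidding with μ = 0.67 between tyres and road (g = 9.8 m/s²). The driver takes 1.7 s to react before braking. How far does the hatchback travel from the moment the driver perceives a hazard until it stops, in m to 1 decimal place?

Total stopping distance ≈ 195.2 m

91 mph × 0.44704 = 40.6806 m/s.
a = μg = 0.67 × 9.8 = 6.566 m/s².
Reaction distance = v·t_r = 40.6806 × 1.7 = 69.157 m.
Braking distance = v²/(2a) = 40.6806² / (2 × 6.566) = 1654.911 / 13.132 = 126.021 m.
Total = 69.157 + 126.021 = 195.178 m.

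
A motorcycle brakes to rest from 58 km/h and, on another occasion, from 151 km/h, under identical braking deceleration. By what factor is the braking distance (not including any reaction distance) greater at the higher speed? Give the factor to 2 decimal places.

Factor ≈ 6.78

Braking distance d = v²/(2a), so with a fixed, d ∝ v².
Factor = (151/58)² = 2.6034² = 6.7777.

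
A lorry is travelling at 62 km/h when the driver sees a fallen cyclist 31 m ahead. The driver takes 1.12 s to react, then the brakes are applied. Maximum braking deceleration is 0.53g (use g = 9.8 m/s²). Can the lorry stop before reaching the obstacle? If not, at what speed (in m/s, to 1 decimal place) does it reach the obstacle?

62 km/h ÷ 3.6 = 17.2222 m/s.
a = 0.53 × 9.8 = 5.194 m/s².
Reaction distance = 17.2222 × 1.12 = 19.289 m.
Braking distance needed to stop: v²/(2a) = 296.604 / 10.388 = 28.553 m, so total needed = 19.289 + 28.553 = 47.842 m > 31 m — it cannot stop.
Distance remaining when braking begins: 31 − 19.289 = 11.711 m.
v² = v₀² − 2a·d = 296.604 − 2 × 5.194 × 11.711 = 174.950 m²/s².
v = √174.950 = 13.227 m/s.

No — it strikes the obstacle at 13.2 m/s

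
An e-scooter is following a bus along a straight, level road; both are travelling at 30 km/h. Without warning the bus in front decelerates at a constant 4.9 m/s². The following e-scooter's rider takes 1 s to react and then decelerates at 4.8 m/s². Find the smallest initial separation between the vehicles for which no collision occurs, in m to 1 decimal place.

30 km/h ÷ 3.6 = 8.3333 m/s.
Leader travels v²/(2a_L) = 69.444 / 9.800 = 7.086 m before stopping.
Follower covers v·t_r = 8.3333 × 1 = 8.333 m while reacting, then v²/(2a_F) = 69.444 / 9.600 = 7.234 m while braking, for a total of 8.333 + 7.234 = 15.567 m.
Since a_F ≤ a_L and the follower starts braking later, the follower is never slower than the leader, so the closest approach is when both have stopped.
Minimum gap = 15.567 − 7.086 = 8.481 m.

Minimum gap ≈ 8.5 m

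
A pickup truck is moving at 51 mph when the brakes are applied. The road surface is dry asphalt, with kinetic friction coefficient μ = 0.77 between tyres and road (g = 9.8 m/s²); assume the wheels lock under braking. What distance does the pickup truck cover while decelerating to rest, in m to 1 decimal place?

51 mph × 0.44704 = 22.7990 m/s.
a = μg = 0.77 × 9.8 = 7.546 m/s².
Braking distance = v²/(2a) = 22.7990² / (2 × 7.546) = 519.794 / 15.092 = 34.442 m.

Braking distance ≈ 34.4 m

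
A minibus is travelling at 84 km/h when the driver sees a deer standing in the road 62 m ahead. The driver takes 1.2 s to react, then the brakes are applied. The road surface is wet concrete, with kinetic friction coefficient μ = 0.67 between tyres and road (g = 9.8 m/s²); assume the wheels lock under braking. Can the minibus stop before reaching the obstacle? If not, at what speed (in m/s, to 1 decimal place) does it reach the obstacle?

No — it strikes the obstacle at 9.9 m/s

84 km/h ÷ 3.6 = 23.3333 m/s.
a = μg = 0.67 × 9.8 = 6.566 m/s².
Reaction distance = 23.3333 × 1.2 = 28.000 m.
Braking distance needed to stop: v²/(2a) = 544.443 / 13.132 = 41.459 m, so total needed = 28.000 + 41.459 = 69.459 m > 62 m — it cannot stop.
Distance remaining when braking begins: 62 − 28.000 = 34.000 m.
v² = v₀² − 2a·d = 544.443 − 2 × 6.566 × 34.000 = 97.955 m²/s².
v = √97.955 = 9.897 m/s.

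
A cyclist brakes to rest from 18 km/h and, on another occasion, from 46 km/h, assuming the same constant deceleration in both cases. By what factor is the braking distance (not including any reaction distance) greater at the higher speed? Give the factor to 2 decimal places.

Factor ≈ 6.53

Braking distance d = v²/(2a), so with a fixed, d ∝ v².
Factor = (46/18)² = 2.5556² = 6.5311.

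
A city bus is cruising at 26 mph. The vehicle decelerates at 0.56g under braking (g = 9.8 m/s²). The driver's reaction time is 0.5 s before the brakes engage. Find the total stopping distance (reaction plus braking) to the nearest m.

26 mph × 0.44704 = 11.6230 m/s.
a = 0.56 × 9.8 = 5.488 m/s².
Reaction distance = v·t_r = 11.6230 × 0.5 = 5.811 m.
Braking distance = v²/(2a) = 11.6230² / (2 × 5.488) = 135.094 / 10.976 = 12.308 m.
Total = 5.811 + 12.308 = 18.119 m.

Total stopping distance ≈ 18 m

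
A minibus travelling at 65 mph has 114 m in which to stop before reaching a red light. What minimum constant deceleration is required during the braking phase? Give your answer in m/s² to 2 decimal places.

65 mph × 0.44704 = 29.0576 m/s.
v² = 2a·d ⇒ a = v²/(2d) = 29.0576² / (2 × 114.000) = 844.344 / 228.000 = 3.7033 m/s².

Required deceleration ≈ 3.70 m/s²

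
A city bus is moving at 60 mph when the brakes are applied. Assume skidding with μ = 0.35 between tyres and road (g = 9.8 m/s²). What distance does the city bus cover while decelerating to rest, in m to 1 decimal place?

Braking distance ≈ 104.9 m

60 mph × 0.44704 = 26.8224 m/s.
a = μg = 0.35 × 9.8 = 3.430 m/s².
Braking distance = v²/(2a) = 26.8224² / (2 × 3.430) = 719.441 / 6.860 = 104.875 m.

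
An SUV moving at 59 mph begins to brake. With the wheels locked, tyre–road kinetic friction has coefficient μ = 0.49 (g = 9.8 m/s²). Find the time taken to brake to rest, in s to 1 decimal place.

59 mph × 0.44704 = 26.3754 m/s.
a = μg = 0.49 × 9.8 = 4.802 m/s².
Braking time = v/a = 26.3754 / 4.802 = 5.493 s.

Braking time ≈ 5.5 s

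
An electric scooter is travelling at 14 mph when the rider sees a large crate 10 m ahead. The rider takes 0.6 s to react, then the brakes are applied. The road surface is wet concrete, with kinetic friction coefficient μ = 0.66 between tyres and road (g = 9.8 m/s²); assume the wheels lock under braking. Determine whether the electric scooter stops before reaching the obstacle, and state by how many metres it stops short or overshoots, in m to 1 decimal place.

Yes — it stops 3.2 m short of the obstacle

14 mph × 0.44704 = 6.2586 m/s.
a = μg = 0.66 × 9.8 = 6.468 m/s².
Reaction distance = 6.2586 × 0.6 = 3.755 m.
Braking distance = v²/(2a) = 39.170 / 12.936 = 3.028 m.
Total stopping distance = 3.755 + 3.028 = 6.783 m, vs 10 m available — it stops with 10 − 6.783 = 3.217 m to spare.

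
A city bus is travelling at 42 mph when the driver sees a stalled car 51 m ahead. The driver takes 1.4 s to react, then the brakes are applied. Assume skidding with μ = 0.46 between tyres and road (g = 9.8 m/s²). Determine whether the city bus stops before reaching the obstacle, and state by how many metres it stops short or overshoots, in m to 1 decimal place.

No — it overshoots by 14.4 m

42 mph × 0.44704 = 18.7757 m/s.
a = μg = 0.46 × 9.8 = 4.508 m/s².
Reaction distance = 18.7757 × 1.4 = 26.286 m.
Braking distance = v²/(2a) = 352.527 / 9.016 = 39.100 m.
Total stopping distance = 26.286 + 39.100 = 65.386 m, vs 51 m available — it cannot stop in time and overshoots by 65.386 − 51 = 14.386 m.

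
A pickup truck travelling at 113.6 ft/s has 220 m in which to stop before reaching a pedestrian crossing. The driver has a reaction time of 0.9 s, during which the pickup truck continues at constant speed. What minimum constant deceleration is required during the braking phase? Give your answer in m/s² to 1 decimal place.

113.6 ft/s × 0.3048 = 34.6253 m/s.
Distance covered during reaction = 34.6253 × 0.9 = 31.163 m.
Distance available for braking: 220 − 31.163 = 188.837 m.
v² = 2a·d ⇒ a = v²/(2d) = 34.6253² / (2 × 188.837) = 1198.911 / 377.674 = 3.1745 m/s².

Required deceleration ≈ 3.2 m/s²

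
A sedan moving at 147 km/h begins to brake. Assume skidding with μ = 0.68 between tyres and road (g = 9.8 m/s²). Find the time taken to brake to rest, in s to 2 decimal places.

147 km/h ÷ 3.6 = 40.8333 m/s.
a = μg = 0.68 × 9.8 = 6.664 m/s².
Braking time = v/a = 40.8333 / 6.664 = 6.127 s.

Braking time ≈ 6.13 s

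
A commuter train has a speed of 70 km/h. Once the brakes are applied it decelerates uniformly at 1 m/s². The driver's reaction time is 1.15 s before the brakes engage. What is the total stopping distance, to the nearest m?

70 km/h ÷ 3.6 = 19.4444 m/s.
Reaction distance = v·t_r = 19.4444 × 1.15 = 22.361 m.
Braking distance = v²/(2a) = 19.4444² / (2 × 1.000) = 378.085 / 2.000 = 189.042 m.
Total = 22.361 + 189.042 = 211.403 m.

Total stopping distance ≈ 211 m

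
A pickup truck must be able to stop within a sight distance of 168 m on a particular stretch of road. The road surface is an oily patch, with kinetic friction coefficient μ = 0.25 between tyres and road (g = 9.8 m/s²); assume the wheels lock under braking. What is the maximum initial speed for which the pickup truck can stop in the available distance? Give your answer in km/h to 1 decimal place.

a = μg = 0.25 × 9.8 = 2.450 m/s².
v²/(2a) = d ⇒ v = √(2 × 2.450 × 168) = √823.20 = 28.6915 m/s.
28.6915 m/s × 3.6 = 103.289 km/h.

Maximum speed ≈ 103.3 km/h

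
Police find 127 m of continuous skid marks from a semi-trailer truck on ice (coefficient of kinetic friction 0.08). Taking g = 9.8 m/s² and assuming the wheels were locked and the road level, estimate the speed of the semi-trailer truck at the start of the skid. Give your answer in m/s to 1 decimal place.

Deceleration a = μg = 0.08 × 9.8 = 0.784 m/s².
v = √(2a·d) = √(2 × 0.784 × 127) = √199.136 = 14.1116 m/s.

Initial speed ≈ 14.1 m/s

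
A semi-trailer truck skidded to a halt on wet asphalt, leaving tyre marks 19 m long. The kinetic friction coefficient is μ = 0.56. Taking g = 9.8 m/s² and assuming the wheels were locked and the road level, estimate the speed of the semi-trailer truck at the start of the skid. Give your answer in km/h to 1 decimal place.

Initial speed ≈ 52.0 km/h

Deceleration a = μg = 0.56 × 9.8 = 5.488 m/s².
v = √(2a·d) = √(2 × 5.488 × 19) = √208.544 = 14.4411 m/s.
= 14.4411 × 3.6 = 51.988 km/h.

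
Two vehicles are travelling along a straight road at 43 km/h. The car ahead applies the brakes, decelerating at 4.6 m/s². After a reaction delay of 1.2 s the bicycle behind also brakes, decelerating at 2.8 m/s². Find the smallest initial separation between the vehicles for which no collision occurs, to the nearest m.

43 km/h ÷ 3.6 = 11.9444 m/s.
Leader travels v²/(2a_L) = 142.669 / 9.200 = 15.508 m before stopping.
Follower covers v·t_r = 11.9444 × 1.2 = 14.333 m while reacting, then v²/(2a_F) = 142.669 / 5.600 = 25.477 m while braking, for a total of 14.333 + 25.477 = 39.810 m.
Since a_F ≤ a_L and the follower starts braking later, the follower is never slower than the leader, so the closest approach is when both have stopped.
Minimum gap = 39.810 − 15.508 = 24.302 m.

Minimum gap ≈ 24 m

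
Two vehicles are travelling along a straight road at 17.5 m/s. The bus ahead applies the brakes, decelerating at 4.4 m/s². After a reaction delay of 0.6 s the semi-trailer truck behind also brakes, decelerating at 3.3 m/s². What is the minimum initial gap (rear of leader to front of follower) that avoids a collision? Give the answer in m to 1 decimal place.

Minimum gap ≈ 22.1 m

Leader travels v²/(2a_L) = 306.250 / 8.800 = 34.801 m before stopping.
Follower covers v·t_r = 17.5000 × 0.6 = 10.500 m while reacting, then v²/(2a_F) = 306.250 / 6.600 = 46.402 m while braking, for a total of 10.500 + 46.402 = 56.902 m.
Since a_F ≤ a_L and the follower starts braking later, the follower is never slower than the leader, so the closest approach is when both have stopped.
Minimum gap = 56.902 − 34.801 = 22.101 m.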